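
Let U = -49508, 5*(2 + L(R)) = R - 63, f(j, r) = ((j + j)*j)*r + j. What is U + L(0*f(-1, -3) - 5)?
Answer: -247618/5 ≈ -49524.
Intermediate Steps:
f(j, r) = j + 2*r*j² (f(j, r) = ((2*j)*j)*r + j = (2*j²)*r + j = 2*r*j² + j = j + 2*r*j²)
L(R) = -73/5 + R/5 (L(R) = -2 + (R - 63)/5 = -2 + (-63 + R)/5 = -2 + (-63/5 + R/5) = -73/5 + R/5)
U + L(0*f(-1, -3) - 5) = -49508 + (-73/5 + (0*(-(1 + 2*(-1)*(-3))) - 5)/5) = -49508 + (-73/5 + (0*(-(1 + 6)) - 5)/5) = -49508 + (-73/5 + (0*(-1*7) - 5)/5) = -49508 + (-73/5 + (0*(-7) - 5)/5) = -49508 + (-73/5 + (0 - 5)/5) = -49508 + (-73/5 + (⅕)*(-5)) = -49508 + (-73/5 - 1) = -49508 - 78/5 = -247618/5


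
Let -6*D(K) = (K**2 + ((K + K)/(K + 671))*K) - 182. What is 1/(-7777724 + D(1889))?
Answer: -7680/64303706561 ≈ -1.1943e-7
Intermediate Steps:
D(K) = 91/3 - K**2/6 - K**2/(3*(671 + K)) (D(K) = -((K**2 + ((K + K)/(K + 671))*K) - 182)/6 = -((K**2 + ((2*K)/(671 + K))*K) - 182)/6 = -((K**2 + (2*K/(671 + K))*K) - 182)/6 = -((K**2 + 2*K**2/(671 + K)) - 182)/6 = -(-182 + K**2 + 2*K**2/(671 + K))/6 = 91/3 - K**2/6 - K**2/(3*(671 + K)))
1/(-7777724 + D(1889)) = 1/(-7777724 + (122122 - 1*1889**3 - 673*1889**2 + 182*1889)/(6*(671 + 1889))) = 1/(-7777724 + (1/6)*(122122 - 1*6740558369 - 673*3568321 + 343798)/2560) = 1/(-7777724 + (1/6)*(1/2560)*(122122 - 6740558369 - 2401480033 + 343798)) = 1/(-7777724 + (1/6)*(1/2560)*(-9141572482)) = 1/(-7777724 - 4570786241/7680) = 1/(-64303706561/7680) = -7680/64303706561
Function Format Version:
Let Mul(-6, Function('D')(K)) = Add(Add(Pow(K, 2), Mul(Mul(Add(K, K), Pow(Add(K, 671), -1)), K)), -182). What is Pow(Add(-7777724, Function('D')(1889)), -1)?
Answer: Rational(-7680, 64303706561) ≈ -1.1943e-7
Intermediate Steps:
Function('D')(K) = Add(Rational(91, 3), Mul(Rational(-1, 6), Pow(K, 2)), Mul(Rational(-1, 3), Pow(K, 2), Pow(Add(671, K), -1))) (Function('D')(K) = Mul(Rational(-1, 6), Add(Add(Pow(K, 2), Mul(Mul(Add(K, K), Pow(Add(K, 671), -1)), K)), -182)) = Mul(Rational(-1, 6), Add(Add(Pow(K, 2), Mul(Mul(Mul(2, K), Pow(Add(671, K), -1)), K)), -182)) = Mul(Rational(-1, 6), Add(Add(Pow(K, 2), Mul(Mul(2, K, Pow(Add(671, K), -1)), K)), -182)) = Mul(Rational(-1, 6), Add(Add(Pow(K, 2), Mul(2, Pow(K, 2), Pow(Add(671, K), -1))), -182)) = Mul(Rational(-1, 6), Add(-182, Pow(K, 2), Mul(2, Pow(K, 2), Pow(Add(671, K), -1)))) = Add(Rational(91, 3), Mul(Rational(-1, 6), Pow(K, 2)), Mul(Rational(-1, 3), Pow(K, 2), Pow(Add(671, K), -1))))
Pow(Add(-7777724, Function('D')(1889)), -1) = Pow(Add(-7777724, Mul(Rational(1, 6), Pow(Add(671, 1889), -1), Add(122122, Mul(-1, Pow(1889, 3)), Mul(-673, Pow(1889, 2)), Mul(182, 1889)))), -1) = Pow(Add(-7777724, Mul(Rational(1, 6), Pow(2560, -1), Add(122122, Mul(-1, 6740558369), Mul(-673, 3568321), 343798))), -1) = Pow(Add(-7777724, Mul(Rational(1, 6), Rational(1, 2560), Add(122122, -6740558369, -2401480033, 343798))), -1) = Pow(Add(-7777724, Mul(Rational(1, 6), Rational(1, 2560), -9141572482)), -1) = Pow(Add(-7777724, Rational(-4570786241, 7680)), -1) = Pow(Rational(-64303706561, 7680), -1) = Rational(-7680, 64303706561)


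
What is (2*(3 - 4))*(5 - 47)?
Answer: 84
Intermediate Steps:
(2*(3 - 4))*(5 - 47) = (2*(-1))*(-42) = -2*(-42) = 84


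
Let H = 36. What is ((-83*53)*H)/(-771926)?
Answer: 79182/385963 ≈ 0.20515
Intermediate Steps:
((-83*53)*H)/(-771926) = (-83*53*36)/(-771926) = -4399*36*(-1/771926) = -158364*(-1/771926) = 79182/385963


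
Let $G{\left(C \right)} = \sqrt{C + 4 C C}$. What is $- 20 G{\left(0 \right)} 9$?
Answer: $0$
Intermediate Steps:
$G{\left(C \right)} = \sqrt{C + 4 C^{2}}$
$- 20 G{\left(0 \right)} 9 = - 20 \sqrt{0 \left(1 + 4 \cdot 0\right)} 9 = - 20 \sqrt{0 \left(1 + 0\right)} 9 = - 20 \sqrt{0 \cdot 1} \cdot 9 = - 20 \sqrt{0} \cdot 9 = \left(-20\right) 0 \cdot 9 = 0 \cdot 9 = 0$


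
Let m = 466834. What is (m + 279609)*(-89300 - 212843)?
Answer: -225532527349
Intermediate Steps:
(m + 279609)*(-89300 - 212843) = (466834 + 279609)*(-89300 - 212843) = 746443*(-302143) = -225532527349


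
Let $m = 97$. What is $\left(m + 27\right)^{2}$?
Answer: $15376$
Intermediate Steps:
$\left(m + 27\right)^{2} = \left(97 + 27\right)^{2} = 124^{2} = 15376$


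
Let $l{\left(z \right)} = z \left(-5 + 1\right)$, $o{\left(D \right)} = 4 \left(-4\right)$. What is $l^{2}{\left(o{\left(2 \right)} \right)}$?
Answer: $4096$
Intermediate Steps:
$o{\left(D \right)} = -16$
$l{\left(z \right)} = - 4 z$ ($l{\left(z \right)} = z \left(-4\right) = - 4 z$)
$l^{2}{\left(o{\left(2 \right)} \right)} = \left(\left(-4\right) \left(-16\right)\right)^{2} = 64^{2} = 4096$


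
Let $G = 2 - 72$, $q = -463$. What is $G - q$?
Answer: $393$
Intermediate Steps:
$G = -70$ ($G = 2 - 72 = -70$)
$G - q = -70 - -463 = -70 + 463 = 393$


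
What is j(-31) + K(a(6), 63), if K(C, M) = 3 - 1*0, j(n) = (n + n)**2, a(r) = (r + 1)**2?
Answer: 3847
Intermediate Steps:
a(r) = (1 + r)**2
j(n) = 4*n**2 (j(n) = (2*n)**2 = 4*n**2)
K(C, M) = 3 (K(C, M) = 3 + 0 = 3)
j(-31) + K(a(6), 63) = 4*(-31)**2 + 3 = 4*961 + 3 = 3844 + 3 = 3847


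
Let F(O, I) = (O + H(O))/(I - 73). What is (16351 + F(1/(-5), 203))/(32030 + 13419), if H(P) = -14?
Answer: 10628079/29541850 ≈ 0.35976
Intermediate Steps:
F(O, I) = (-14 + O)/(-73 + I) (F(O, I) = (O - 14)/(I - 73) = (-14 + O)/(-73 + I))
(16351 + F(1/(-5), 203))/(32030 + 13419) = (16351 + (-14 + 1/(-5))/(-73 + 203))/(32030 + 13419) = (16351 + (-14 - ⅕)/130)/45449 = (16351 + (1/130)*(-71/5))*(1/45449) = (16351 - 71/650)*(1/45449) = (10628079/650)*(1/45449) = 10628079/29541850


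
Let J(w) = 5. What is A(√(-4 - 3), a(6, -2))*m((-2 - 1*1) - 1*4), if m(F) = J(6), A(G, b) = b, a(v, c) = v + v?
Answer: 60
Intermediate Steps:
a(v, c) = 2*v
m(F) = 5
A(√(-4 - 3), a(6, -2))*m((-2 - 1*1) - 1*4) = (2*6)*5 = 12*5 = 60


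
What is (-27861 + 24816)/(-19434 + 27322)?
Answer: -105/272 ≈ -0.38603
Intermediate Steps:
(-27861 + 24816)/(-19434 + 27322) = -3045/7888 = -3045*1/7888 = -105/272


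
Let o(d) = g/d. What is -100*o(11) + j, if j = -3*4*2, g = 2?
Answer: -464/11 ≈ -42.182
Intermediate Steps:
j = -24 (j = -12*2 = -24)
o(d) = 2/d
-100*o(11) + j = -200/11 - 24 = -464/11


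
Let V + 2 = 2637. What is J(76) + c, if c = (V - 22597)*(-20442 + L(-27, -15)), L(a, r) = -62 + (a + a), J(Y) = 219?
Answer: 410379015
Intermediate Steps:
V = 2635 (V = -2 + 2637 = 2635)
L(a, r) = -62 + 2*a
c = 410378796 (c = (2635 - 22597)*(-20442 + (-62 + 2*(-27))) = -19962*(-20442 + (-62 - 54)) = -19962*(-20442 - 116) = -19962*(-20558) = 410378796)
J(76) + c = 219 + 410378796 = 410379015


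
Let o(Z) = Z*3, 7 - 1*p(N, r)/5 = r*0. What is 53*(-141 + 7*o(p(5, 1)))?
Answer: 31482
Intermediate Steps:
p(N, r) = 35 (p(N, r) = 35 - 5*r*0 = 35 - 5*0 = 35 + 0 = 35)
o(Z) = 3*Z
53*(-141 + 7*o(p(5, 1))) = 53*(-141 + 7*(3*35)) = 53*(-141 + 7*105) = 53*(-141 + 735) = 53*594 = 31482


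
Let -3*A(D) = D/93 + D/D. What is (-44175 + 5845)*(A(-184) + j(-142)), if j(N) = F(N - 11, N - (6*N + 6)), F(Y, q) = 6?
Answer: -67652450/279 ≈ -2.4248e+5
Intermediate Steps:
A(D) = -⅓ - D/279 (A(D) = -(D/93 + D/D)/3 = -(D*(1/93) + 1)/3 = -(D/93 + 1)/3 = -(1 + D/93)/3 = -⅓ - D/279)
j(N) = 6
(-44175 + 5845)*(A(-184) + j(-142)) = (-44175 + 5845)*((-⅓ - 1/279*(-184)) + 6) = -38330*((-⅓ + 184/279) + 6) = -38330*(91/279 + 6) = -38330*1765/279 = -67652450/279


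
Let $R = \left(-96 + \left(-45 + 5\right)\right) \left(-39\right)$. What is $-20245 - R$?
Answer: $-25549$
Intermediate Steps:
$R = 5304$ ($R = \left(-96 - 40\right) \left(-39\right) = \left(-136\right) \left(-39\right) = 5304$)
$-20245 - R = -20245 - 5304 = -25549$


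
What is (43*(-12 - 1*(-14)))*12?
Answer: 1032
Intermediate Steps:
(43*(-12 - 1*(-14)))*12 = (43*(-12 + 14))*12 = (43*2)*12 = 86*12 = 1032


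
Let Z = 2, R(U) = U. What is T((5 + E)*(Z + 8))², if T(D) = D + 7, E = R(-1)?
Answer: 2209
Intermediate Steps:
E = -1
T(D) = 7 + D
T((5 + E)*(Z + 8))² = (7 + (5 - 1)*(2 + 8))² = (7 + 4*10)² = (7 + 40)² = 47² = 2209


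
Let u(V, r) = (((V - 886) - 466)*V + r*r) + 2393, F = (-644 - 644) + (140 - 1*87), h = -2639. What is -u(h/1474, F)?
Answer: -3324285055961/2172676 ≈ -1.5300e+6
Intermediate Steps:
F = -1235 (F = -1288 + (140 - 87) = -1288 + 53 = -1235)
u(V, r) = 2393 + r**2 + V*(-1352 + V) (u(V, r) = (((-886 + V) - 466)*V + r**2) + 2393 = ((-1352 + V)*V + r**2) + 2393 = (V*(-1352 + V) + r**2) + 2393 = (r**2 + V*(-1352 + V)) + 2393 = 2393 + r**2 + V*(-1352 + V))
-u(h/1474, F) = -(2393 + (-2639/1474)**2 + (-1235)**2 - (-3567928)/1474) = -(2393 + (-2639*1/1474)**2 + 1525225 - (-3567928)/1474) = -(2393 + (-2639/1474)**2 + 1525225 - 1352*(-2639/1474)) = -(2393 + 6964321/2172676 + 1525225 + 1783964/737) = -1*3324285055961/2172676 = -3324285055961/2172676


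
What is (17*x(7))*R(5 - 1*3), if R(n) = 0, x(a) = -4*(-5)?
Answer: 0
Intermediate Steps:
x(a) = 20
(17*x(7))*R(5 - 1*3) = (17*20)*0 = 340*0 = 0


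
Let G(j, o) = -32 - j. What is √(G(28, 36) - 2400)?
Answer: 2*I*√615 ≈ 49.598*I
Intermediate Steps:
√(G(28, 36) - 2400) = √((-32 - 1*28) - 2400) = √((-32 - 28) - 2400) = √(-60 - 2400) = √(-2460) = 2*I*√615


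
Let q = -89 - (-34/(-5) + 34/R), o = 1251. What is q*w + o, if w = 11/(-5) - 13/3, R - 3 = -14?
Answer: 1531777/825 ≈ 1856.7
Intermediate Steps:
R = -11 (R = 3 - 14 = -11)
w = -98/15 (w = 11*(-⅕) - 13*⅓ = -11/5 - 13/3 = -98/15 ≈ -6.5333)
q = -5099/55 (q = -89 - (-34/(-5) + 34/(-11)) = -89 - (-34*(-⅕) + 34*(-1/11)) = -89 - (34/5 - 34/11) = -89 - 1*204/55 = -89 - 204/55 = -5099/55 ≈ -92.709)
q*w + o = -5099/55*(-98/15) + 1251 = 499702/825 + 1251 = 1531777/825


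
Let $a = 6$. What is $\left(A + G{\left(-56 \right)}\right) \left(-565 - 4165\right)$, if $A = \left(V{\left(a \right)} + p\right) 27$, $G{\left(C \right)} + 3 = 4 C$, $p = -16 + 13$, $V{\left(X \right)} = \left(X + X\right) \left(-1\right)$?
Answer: $2989360$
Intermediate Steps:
$V{\left(X \right)} = - 2 X$ ($V{\left(X \right)} = 2 X \left(-1\right) = - 2 X$)
$p = -3$
$G{\left(C \right)} = -3 + 4 C$
$A = -405$ ($A = \left(\left(-2\right) 6 - 3\right) 27 = \left(-12 - 3\right) 27 = \left(-15\right) 27 = -405$)
$\left(A + G{\left(-56 \right)}\right) \left(-565 - 4165\right) = \left(-405 + \left(-3 + 4 \left(-56\right)\right)\right) \left(-565 - 4165\right) = \left(-405 - 227\right) \left(-4730\right) = \left(-632\right) \left(-4730\right) = 2989360$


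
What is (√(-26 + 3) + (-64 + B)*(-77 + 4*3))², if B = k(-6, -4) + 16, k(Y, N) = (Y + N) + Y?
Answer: (4160 + I*√23)² ≈ 1.7306e+7 + 3.99e+4*I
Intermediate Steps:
k(Y, N) = N + 2*Y (k(Y, N) = (N + Y) + Y = N + 2*Y)
B = 0 (B = (-4 + 2*(-6)) + 16 = (-4 - 12) + 16 = -16 + 16 = 0)
(√(-26 + 3) + (-64 + B)*(-77 + 4*3))² = (√(-26 + 3) + (-64 + 0)*(-77 + 4*3))² = (√(-23) - 64*(-77 + 12))² = (I*√23 - 64*(-65))² = (I*√23 + 4160)² = (4160 + I*√23)²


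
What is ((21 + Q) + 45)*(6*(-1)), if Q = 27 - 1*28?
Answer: -390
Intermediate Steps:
Q = -1 (Q = 27 - 28 = -1)
((21 + Q) + 45)*(6*(-1)) = ((21 - 1) + 45)*(6*(-1)) = (20 + 45)*(-6) = 65*(-6) = -390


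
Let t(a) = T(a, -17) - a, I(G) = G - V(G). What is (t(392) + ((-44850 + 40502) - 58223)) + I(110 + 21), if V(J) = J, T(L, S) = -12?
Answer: -62975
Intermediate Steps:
I(G) = 0 (I(G) = G - G = 0)
t(a) = -12 - a
(t(392) + ((-44850 + 40502) - 58223)) + I(110 + 21) = ((-12 - 1*392) + ((-44850 + 40502) - 58223)) + 0 = ((-12 - 392) + (-4348 - 58223)) + 0 = (-404 - 62571) + 0 = -62975 + 0 = -62975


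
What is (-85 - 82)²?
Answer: 27889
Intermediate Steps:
(-85 - 82)² = (-167)² = 27889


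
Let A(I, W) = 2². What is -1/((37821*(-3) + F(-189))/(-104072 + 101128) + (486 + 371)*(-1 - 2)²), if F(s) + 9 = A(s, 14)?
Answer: -736/5705135 ≈ -0.00012901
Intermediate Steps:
A(I, W) = 4
F(s) = -5 (F(s) = -9 + 4 = -5)
-1/((37821*(-3) + F(-189))/(-104072 + 101128) + (486 + 371)*(-1 - 2)²) = -1/((37821*(-3) - 5)/(-104072 + 101128) + (486 + 371)*(-1 - 2)²) = -1/((-113463 - 5)/(-2944) + 857*(-3)²) = -1/(-113468*(-1/2944) + 857*9) = -1/(28367/736 + 7713) = -1/5705135/736 = -1*736/5705135 = -736/5705135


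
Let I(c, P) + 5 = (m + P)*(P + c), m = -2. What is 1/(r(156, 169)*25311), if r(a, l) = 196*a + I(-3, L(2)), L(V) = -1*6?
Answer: 1/775604973 ≈ 1.2893e-9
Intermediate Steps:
L(V) = -6
I(c, P) = -5 + (-2 + P)*(P + c)
r(a, l) = 67 + 196*a (r(a, l) = 196*a + (-5 + (-6)² - 2*(-6) - 2*(-3) - 6*(-3)) = 196*a + (-5 + 36 + 12 + 6 + 18) = 196*a + 67 = 67 + 196*a)
1/(r(156, 169)*25311) = 1/((67 + 196*156)*25311) = (1/25311)/(67 + 30576) = (1/25311)/30643 = (1/30643)*(1/25311) = 1/775604973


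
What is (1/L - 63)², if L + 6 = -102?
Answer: 46308025/11664 ≈ 3970.2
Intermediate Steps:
L = -108 (L = -6 - 102 = -108)
(1/L - 63)² = (1/(-108) - 63)² = (-1/108 - 63)² = (-6805/108)² = 46308025/11664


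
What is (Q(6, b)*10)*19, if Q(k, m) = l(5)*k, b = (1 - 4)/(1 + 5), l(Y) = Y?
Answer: 5700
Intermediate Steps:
b = -1/2 (b = -3/6 = -3*1/6 = -1/2 ≈ -0.50000)
Q(k, m) = 5*k
(Q(6, b)*10)*19 = ((5*6)*10)*19 = (30*10)*19 = 300*19 = 5700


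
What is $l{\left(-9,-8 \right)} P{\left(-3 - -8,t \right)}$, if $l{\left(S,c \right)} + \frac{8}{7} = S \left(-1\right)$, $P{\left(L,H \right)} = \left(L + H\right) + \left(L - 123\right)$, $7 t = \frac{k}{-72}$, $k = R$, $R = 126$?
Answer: $- \frac{24915}{28} \approx -889.82$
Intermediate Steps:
$k = 126$
$t = - \frac{1}{4}$ ($t = \frac{126 \frac{1}{-72}}{7} = \frac{126 \left(- \frac{1}{72}\right)}{7} = \frac{1}{7} \left(- \frac{7}{4}\right) = - \frac{1}{4} \approx -0.25$)
$P{\left(L,H \right)} = -123 + H + 2 L$ ($P{\left(L,H \right)} = \left(H + L\right) + \left(-123 + L\right) = -123 + H + 2 L$)
$l{\left(S,c \right)} = - \frac{8}{7} - S$ ($l{\left(S,c \right)} = - \frac{8}{7} + S \left(-1\right) = - \frac{8}{7} - S$)
$l{\left(-9,-8 \right)} P{\left(-3 - -8,t \right)} = \left(- \frac{8}{7} - -9\right) \left(-123 - \frac{1}{4} + 2 \left(-3 - -8\right)\right) = \left(- \frac{8}{7} + 9\right) \left(-123 - \frac{1}{4} + 2 \left(-3 + 8\right)\right) = \frac{55 \left(-123 - \frac{1}{4} + 2 \cdot 5\right)}{7} = \frac{55 \left(-123 - \frac{1}{4} + 10\right)}{7} = \frac{55}{7} \left(- \frac{453}{4}\right) = - \frac{24915}{28}$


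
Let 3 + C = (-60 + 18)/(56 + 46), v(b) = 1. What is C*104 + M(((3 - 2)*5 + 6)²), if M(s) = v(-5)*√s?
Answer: -5845/17 ≈ -343.82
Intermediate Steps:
C = -58/17 (C = -3 + (-60 + 18)/(56 + 46) = -3 - 42/102 = -3 - 42*1/102 = -3 - 7/17 = -58/17 ≈ -3.4118)
M(s) = √s (M(s) = 1*√s = √s)
C*104 + M(((3 - 2)*5 + 6)²) = -58/17*104 + √(((3 - 2)*5 + 6)²) = -6032/17 + √((1*5 + 6)²) = -6032/17 + √((5 + 6)²) = -6032/17 + √(11²) = -6032/17 + √121 = -6032/17 + 11 = -5845/17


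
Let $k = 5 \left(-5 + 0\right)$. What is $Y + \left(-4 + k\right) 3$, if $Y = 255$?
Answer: $168$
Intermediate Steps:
$k = -25$ ($k = 5 \left(-5\right) = -25$)
$Y + \left(-4 + k\right) 3 = 255 + \left(-4 - 25\right) 3 = 255 - 87 = 168$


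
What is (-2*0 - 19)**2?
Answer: 361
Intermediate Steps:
(-2*0 - 19)**2 = (0 - 19)**2 = (-19)**2 = 361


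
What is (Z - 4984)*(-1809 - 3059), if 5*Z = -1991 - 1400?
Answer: 137817948/5 ≈ 2.7564e+7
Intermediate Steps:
Z = -3391/5 (Z = (-1991 - 1400)/5 = (⅕)*(-3391) = -3391/5 ≈ -678.20)
(Z - 4984)*(-1809 - 3059) = (-3391/5 - 4984)*(-1809 - 3059) = -28311/5*(-4868) = 137817948/5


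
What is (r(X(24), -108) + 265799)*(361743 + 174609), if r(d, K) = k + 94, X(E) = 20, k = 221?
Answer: 142730776128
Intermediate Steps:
r(d, K) = 315 (r(d, K) = 221 + 94 = 315)
(r(X(24), -108) + 265799)*(361743 + 174609) = (315 + 265799)*(361743 + 174609) = 266114*536352 = 142730776128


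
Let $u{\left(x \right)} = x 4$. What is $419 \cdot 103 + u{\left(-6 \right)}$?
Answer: $43133$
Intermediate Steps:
$u{\left(x \right)} = 4 x$
$419 \cdot 103 + u{\left(-6 \right)} = 419 \cdot 103 + 4 \left(-6\right) = 43157 - 24 = 43133$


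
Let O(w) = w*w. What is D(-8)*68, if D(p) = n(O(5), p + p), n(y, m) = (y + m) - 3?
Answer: 408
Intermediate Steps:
O(w) = w²
n(y, m) = -3 + m + y (n(y, m) = (m + y) - 3 = -3 + m + y)
D(p) = 22 + 2*p (D(p) = -3 + (p + p) + 5² = -3 + 2*p + 25 = 22 + 2*p)
D(-8)*68 = (22 + 2*(-8))*68 = (22 - 16)*68 = 6*68 = 408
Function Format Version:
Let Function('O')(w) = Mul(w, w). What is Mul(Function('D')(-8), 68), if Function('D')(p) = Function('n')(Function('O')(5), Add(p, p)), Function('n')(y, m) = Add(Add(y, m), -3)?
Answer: 408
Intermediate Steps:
Function('O')(w) = Pow(w, 2)
Function('n')(y, m) = Add(-3, m, y) (Function('n')(y, m) = Add(Add(m, y), -3) = Add(-3, m, y))
Function('D')(p) = Add(22, Mul(2, p)) (Function('D')(p) = Add(-3, Add(p, p), Pow(5, 2)) = Add(-3, Mul(2, p), 25) = Add(22, Mul(2, p)))
Mul(Function('D')(-8), 68) = Mul(Add(22, Mul(2, -8)), 68) = Mul(Add(22, -16), 68) = Mul(6, 68) = 408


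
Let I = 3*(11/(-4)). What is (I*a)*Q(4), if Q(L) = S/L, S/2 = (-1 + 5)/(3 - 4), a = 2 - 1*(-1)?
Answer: 99/2 ≈ 49.500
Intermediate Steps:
a = 3 (a = 2 + 1 = 3)
S = -8 (S = 2*((-1 + 5)/(3 - 4)) = 2*(4/(-1)) = 2*(4*(-1)) = 2*(-4) = -8)
I = -33/4 (I = 3*(11*(-¼)) = 3*(-11/4) = -33/4 ≈ -8.2500)
Q(L) = -8/L
(I*a)*Q(4) = (-33/4*3)*(-8/4) = -(-198)/4 = -99/4*(-2) = 99/2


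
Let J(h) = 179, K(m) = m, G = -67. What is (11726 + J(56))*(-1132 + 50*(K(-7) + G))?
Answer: -57524960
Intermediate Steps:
(11726 + J(56))*(-1132 + 50*(K(-7) + G)) = (11726 + 179)*(-1132 + 50*(-7 - 67)) = 11905*(-1132 + 50*(-74)) = 11905*(-1132 - 3700) = 11905*(-4832) = -57524960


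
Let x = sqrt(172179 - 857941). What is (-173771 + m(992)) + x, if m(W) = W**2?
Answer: 810293 + I*sqrt(685762) ≈ 8.1029e+5 + 828.11*I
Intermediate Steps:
x = I*sqrt(685762) (x = sqrt(-685762) = I*sqrt(685762) ≈ 828.11*I)
(-173771 + m(992)) + x = (-173771 + 992**2) + I*sqrt(685762) = (-173771 + 984064) + I*sqrt(685762) = 810293 + I*sqrt(685762)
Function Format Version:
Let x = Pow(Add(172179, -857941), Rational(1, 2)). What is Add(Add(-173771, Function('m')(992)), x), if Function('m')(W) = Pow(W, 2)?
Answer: Add(810293, Mul(I, Pow(685762, Rational(1, 2)))) ≈ Add(8.1029e+5, Mul(828.11, I))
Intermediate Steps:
x = Mul(I, Pow(685762, Rational(1, 2))) (x = Pow(-685762, Rational(1, 2)) = Mul(I, Pow(685762, Rational(1, 2))) ≈ Mul(828.11, I))
Add(Add(-173771, Function('m')(992)), x) = Add(Add(-173771, Pow(992, 2)), Mul(I, Pow(685762, Rational(1, 2)))) = Add(Add(-173771, 984064), Mul(I, Pow(685762, Rational(1, 2)))) = Add(810293, Mul(I, Pow(685762, Rational(1, 2))))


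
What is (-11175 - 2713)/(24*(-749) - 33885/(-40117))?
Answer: 557144896/721109307 ≈ 0.77262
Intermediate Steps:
(-11175 - 2713)/(24*(-749) - 33885/(-40117)) = -13888/(-17976 - 33885*(-1/40117)) = -13888/(-17976 + 33885/40117) = -13888/(-721109307/40117) = -13888*(-40117/721109307) = 557144896/721109307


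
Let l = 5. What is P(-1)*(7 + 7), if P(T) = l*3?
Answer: 210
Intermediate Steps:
P(T) = 15 (P(T) = 5*3 = 15)
P(-1)*(7 + 7) = 15*(7 + 7) = 15*14 = 210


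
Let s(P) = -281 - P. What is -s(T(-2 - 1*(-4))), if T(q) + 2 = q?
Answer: 281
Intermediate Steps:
T(q) = -2 + q
-s(T(-2 - 1*(-4))) = -(-281 - (-2 + (-2 - 1*(-4)))) = -(-281 - (-2 + (-2 + 4))) = -(-281 - (-2 + 2)) = -(-281 - 1*0) = -(-281 + 0) = -1*(-281) = 281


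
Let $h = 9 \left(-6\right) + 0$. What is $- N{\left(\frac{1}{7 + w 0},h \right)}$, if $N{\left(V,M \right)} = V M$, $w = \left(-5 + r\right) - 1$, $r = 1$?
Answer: $\frac{54}{7} \approx 7.7143$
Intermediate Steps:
$w = -5$ ($w = \left(-5 + 1\right) - 1 = -4 - 1 = -5$)
$h = -54$ ($h = -54 + 0 = -54$)
$N{\left(V,M \right)} = M V$
$- N{\left(\frac{1}{7 + w 0},h \right)} = - \frac{-54}{7 - 0} = - \frac{-54}{7 + 0} = - \frac{-54}{7} = \left(-1\right) \left(- \frac{54}{7}\right) = \frac{54}{7}$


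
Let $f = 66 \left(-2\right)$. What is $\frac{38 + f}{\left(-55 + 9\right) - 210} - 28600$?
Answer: $- \frac{3660753}{128} \approx -28600.0$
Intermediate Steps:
$f = -132$
$\frac{38 + f}{\left(-55 + 9\right) - 210} - 28600 = \frac{38 - 132}{\left(-55 + 9\right) - 210} - 28600 = - \frac{94}{-46 - 210} - 28600 = - \frac{94}{-256} - 28600 = \left(-94\right) \left(- \frac{1}{256}\right) - 28600 = \frac{47}{128} - 28600 = - \frac{3660753}{128}$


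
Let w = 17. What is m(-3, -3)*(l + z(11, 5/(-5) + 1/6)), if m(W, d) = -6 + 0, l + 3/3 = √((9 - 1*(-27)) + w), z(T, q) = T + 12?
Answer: -132 - 6*√53 ≈ -175.68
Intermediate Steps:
z(T, q) = 12 + T
l = -1 + √53 (l = -1 + √((9 - 1*(-27)) + 17) = -1 + √((9 + 27) + 17) = -1 + √(36 + 17) = -1 + √53 ≈ 6.2801)
m(W, d) = -6
m(-3, -3)*(l + z(11, 5/(-5) + 1/6)) = -6*((-1 + √53) + (12 + 11)) = -6*((-1 + √53) + 23) = -6*(22 + √53) = -132 - 6*√53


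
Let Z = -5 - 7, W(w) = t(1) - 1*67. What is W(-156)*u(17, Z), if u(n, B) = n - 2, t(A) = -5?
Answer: -1080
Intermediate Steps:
W(w) = -72 (W(w) = -5 - 1*67 = -5 - 67 = -72)
Z = -12
u(n, B) = -2 + n
W(-156)*u(17, Z) = -72*(-2 + 17) = -72*15 = -1080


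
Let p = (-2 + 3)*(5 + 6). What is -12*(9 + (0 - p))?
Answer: 24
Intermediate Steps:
p = 11 (p = 1*11 = 11)
-12*(9 + (0 - p)) = -12*(9 + (0 - 1*11)) = -12*(9 + (0 - 11)) = -12*(9 - 11) = -12*(-2) = 24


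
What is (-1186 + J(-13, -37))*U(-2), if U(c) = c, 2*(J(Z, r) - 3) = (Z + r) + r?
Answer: 2453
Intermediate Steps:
J(Z, r) = 3 + r + Z/2 (J(Z, r) = 3 + ((Z + r) + r)/2 = 3 + (Z + 2*r)/2 = 3 + (r + Z/2) = 3 + r + Z/2)
(-1186 + J(-13, -37))*U(-2) = (-1186 + (3 - 37 + (½)*(-13)))*(-2) = (-1186 + (3 - 37 - 13/2))*(-2) = (-1186 - 81/2)*(-2) = -2453/2*(-2) = 2453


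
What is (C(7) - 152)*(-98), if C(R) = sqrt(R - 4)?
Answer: 14896 - 98*sqrt(3) ≈ 14726.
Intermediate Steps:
C(R) = sqrt(-4 + R)
(C(7) - 152)*(-98) = (sqrt(-4 + 7) - 152)*(-98) = (sqrt(3) - 152)*(-98) = (-152 + sqrt(3))*(-98) = 14896 - 98*sqrt(3)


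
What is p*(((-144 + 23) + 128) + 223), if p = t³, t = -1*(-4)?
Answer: 14720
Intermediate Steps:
t = 4
p = 64 (p = 4³ = 64)
p*(((-144 + 23) + 128) + 223) = 64*(((-144 + 23) + 128) + 223) = 64*((-121 + 128) + 223) = 64*(7 + 223) = 64*230 = 14720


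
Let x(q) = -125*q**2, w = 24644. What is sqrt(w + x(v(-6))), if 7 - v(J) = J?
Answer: 3*sqrt(391) ≈ 59.321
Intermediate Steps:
v(J) = 7 - J
sqrt(w + x(v(-6))) = sqrt(24644 - 125*(7 - 1*(-6))**2) = sqrt(24644 - 125*(7 + 6)**2) = sqrt(24644 - 125*13**2) = sqrt(24644 - 125*169) = sqrt(24644 - 21125) = sqrt(3519) = 3*sqrt(391)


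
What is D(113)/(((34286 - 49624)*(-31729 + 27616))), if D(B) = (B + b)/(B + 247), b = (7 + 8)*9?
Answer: 31/2838833730 ≈ 1.0920e-8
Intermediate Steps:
b = 135 (b = 15*9 = 135)
D(B) = (135 + B)/(247 + B) (D(B) = (B + 135)/(B + 247) = (135 + B)/(247 + B))
D(113)/(((34286 - 49624)*(-31729 + 27616))) = ((135 + 113)/(247 + 113))/(((34286 - 49624)*(-31729 + 27616))) = (248/360)/((-15338*(-4113))) = ((1/360)*248)/63085194 = (31/45)*(1/63085194) = 31/2838833730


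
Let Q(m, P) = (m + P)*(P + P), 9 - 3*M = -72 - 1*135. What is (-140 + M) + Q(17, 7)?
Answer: 268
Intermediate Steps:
M = 72 (M = 3 - (-72 - 1*135)/3 = 3 - (-72 - 135)/3 = 3 - ⅓*(-207) = 3 + 69 = 72)
Q(m, P) = 2*P*(P + m) (Q(m, P) = (P + m)*(2*P) = 2*P*(P + m))
(-140 + M) + Q(17, 7) = (-140 + 72) + 2*7*(7 + 17) = -68 + 2*7*24 = -68 + 336 = 268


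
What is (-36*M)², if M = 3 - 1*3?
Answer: 0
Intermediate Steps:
M = 0 (M = 3 - 3 = 0)
(-36*M)² = (-36*0)² = 0² = 0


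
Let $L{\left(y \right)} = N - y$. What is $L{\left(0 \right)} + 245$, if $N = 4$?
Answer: $249$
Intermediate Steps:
$L{\left(y \right)} = 4 - y$
$L{\left(0 \right)} + 245 = \left(4 - 0\right) + 245 = \left(4 + 0\right) + 245 = 4 + 245 = 249$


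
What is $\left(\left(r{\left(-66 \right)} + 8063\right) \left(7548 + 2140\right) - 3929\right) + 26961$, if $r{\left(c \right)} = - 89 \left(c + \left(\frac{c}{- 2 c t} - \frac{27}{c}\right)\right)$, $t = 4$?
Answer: $\frac{1482797093}{11} \approx 1.348 \cdot 10^{8}$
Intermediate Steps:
$r{\left(c \right)} = \frac{89}{8} - 89 c + \frac{2403}{c}$ ($r{\left(c \right)} = - 89 \left(c + \left(\frac{c}{- 2 c 4} - \frac{27}{c}\right)\right) = - 89 \left(c - \left(\frac{27}{c} - \frac{c}{\left(-8\right) c}\right)\right) = - 89 \left(c + \left(c \left(- \frac{1}{8 c}\right) - \frac{27}{c}\right)\right) = - 89 \left(c - \left(\frac{1}{8} + \frac{27}{c}\right)\right) = - 89 \left(- \frac{1}{8} + c - \frac{27}{c}\right) = \frac{89}{8} - 89 c + \frac{2403}{c}$)
$\left(\left(r{\left(-66 \right)} + 8063\right) \left(7548 + 2140\right) - 3929\right) + 26961 = \left(\left(\left(\frac{89}{8} - -5874 + \frac{2403}{-66}\right) + 8063\right) \left(7548 + 2140\right) - 3929\right) + 26961 = \left(\left(\left(\frac{89}{8} + 5874 + 2403 \left(- \frac{1}{66}\right)\right) + 8063\right) 9688 - 3929\right) + 26961 = \left(\left(\left(\frac{89}{8} + 5874 - \frac{801}{22}\right) + 8063\right) 9688 - 3929\right) + 26961 = \left(\left(\frac{514687}{88} + 8063\right) 9688 - 3929\right) + 26961 = \left(\frac{1224231}{88} \cdot 9688 - 3929\right) + 26961 = \left(\frac{1482543741}{11} - 3929\right) + 26961 = \frac{1482500522}{11} + 26961 = \frac{1482797093}{11}$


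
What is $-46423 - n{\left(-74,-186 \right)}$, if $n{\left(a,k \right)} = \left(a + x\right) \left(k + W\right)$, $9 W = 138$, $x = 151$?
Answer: $- \frac{99845}{3} \approx -33282.0$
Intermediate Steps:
$W = \frac{46}{3}$ ($W = \frac{1}{9} \cdot 138 = \frac{46}{3} \approx 15.333$)
$n{\left(a,k \right)} = \left(151 + a\right) \left(\frac{46}{3} + k\right)$ ($n{\left(a,k \right)} = \left(a + 151\right) \left(k + \frac{46}{3}\right) = \left(151 + a\right) \left(\frac{46}{3} + k\right)$)
$-46423 - n{\left(-74,-186 \right)} = -46423 - \left(\frac{6946}{3} + 151 \left(-186\right) + \frac{46}{3} \left(-74\right) - -13764\right) = -46423 - \left(\frac{6946}{3} - 28086 - \frac{3404}{3} + 13764\right) = -46423 - - \frac{39424}{3} = -46423 + \frac{39424}{3} = - \frac{99845}{3}$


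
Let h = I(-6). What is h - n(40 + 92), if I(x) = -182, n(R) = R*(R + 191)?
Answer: -42818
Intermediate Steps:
n(R) = R*(191 + R)
h = -182
h - n(40 + 92) = -182 - (40 + 92)*(191 + (40 + 92)) = -182 - 132*(191 + 132) = -182 - 132*323 = -182 - 1*42636 = -182 - 42636 = -42818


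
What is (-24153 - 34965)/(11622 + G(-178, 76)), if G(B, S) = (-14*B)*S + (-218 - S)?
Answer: -29559/100360 ≈ -0.29453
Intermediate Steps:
G(B, S) = -218 - S - 14*B*S (G(B, S) = -14*B*S + (-218 - S) = -218 - S - 14*B*S)
(-24153 - 34965)/(11622 + G(-178, 76)) = (-24153 - 34965)/(11622 + (-218 - 1*76 - 14*(-178)*76)) = -59118/(11622 + (-218 - 76 + 189392)) = -59118/(11622 + 189098) = -59118/200720 = -59118*1/200720 = -29559/100360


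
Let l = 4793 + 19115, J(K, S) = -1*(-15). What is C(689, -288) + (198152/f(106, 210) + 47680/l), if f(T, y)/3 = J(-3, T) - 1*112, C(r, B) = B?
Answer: -1681806200/1739307 ≈ -966.94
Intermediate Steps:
J(K, S) = 15
l = 23908
f(T, y) = -291 (f(T, y) = 3*(15 - 1*112) = 3*(15 - 112) = 3*(-97) = -291)
C(689, -288) + (198152/f(106, 210) + 47680/l) = -288 + (198152/(-291) + 47680/23908) = -288 + (198152*(-1/291) + 47680*(1/23908)) = -288 + (-198152/291 + 11920/5977) = -288 - 1180885784/1739307 = -1681806200/1739307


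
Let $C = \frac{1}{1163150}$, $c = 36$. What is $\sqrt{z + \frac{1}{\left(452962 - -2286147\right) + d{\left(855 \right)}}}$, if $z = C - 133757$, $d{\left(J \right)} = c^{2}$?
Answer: $\frac{i \sqrt{2174390063221160024738754434}}{127500083030} \approx 365.73 i$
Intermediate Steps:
$d{\left(J \right)} = 1296$ ($d{\left(J \right)} = 36^{2} = 1296$)
$C = \frac{1}{1163150} \approx 8.5973 \cdot 10^{-7}$
$z = - \frac{155579454549}{1163150}$ ($z = \frac{1}{1163150} - 133757 = - \frac{155579454549}{1163150} \approx -1.3376 \cdot 10^{5}$)
$\sqrt{z + \frac{1}{\left(452962 - -2286147\right) + d{\left(855 \right)}}} = \sqrt{- \frac{155579454549}{1163150} + \frac{1}{\left(452962 - -2286147\right) + 1296}} = \sqrt{- \frac{155579454549}{1163150} + \frac{1}{\left(452962 + 2286147\right) + 1296}} = \sqrt{- \frac{155579454549}{1163150} + \frac{1}{2739109 + 1296}} = \sqrt{- \frac{155579454549}{1163150} + \frac{1}{2740405}} = \sqrt{- \frac{85270143028437839}{637500415150}} = \frac{i \sqrt{2174390063221160024738754434}}{127500083030}$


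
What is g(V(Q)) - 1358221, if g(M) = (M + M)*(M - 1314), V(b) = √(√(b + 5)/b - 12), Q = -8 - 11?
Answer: -1358245 - 2628*√(-4332 - 19*I*√14)/19 - 2*I*√14/19 ≈ -1.3583e+6 + 9103.6*I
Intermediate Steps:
Q = -19
V(b) = √(-12 + √(5 + b)/b) (V(b) = √(√(5 + b)/b - 12) = √(-12 + √(5 + b)/b))
g(M) = 2*M*(-1314 + M) (g(M) = (2*M)*(-1314 + M) = 2*M*(-1314 + M))
g(V(Q)) - 1358221 = 2*√(-12 + √(5 - 19)/(-19))*(-1314 + √(-12 + √(5 - 19)/(-19))) - 1358221 = 2*√(-12 - I*√14/19)*(-1314 + √(-12 - I*√14/19)) - 1358221 = -1358221 + 2*√(-12 - I*√14/19)*(-1314 + √(-12 - I*√14/19))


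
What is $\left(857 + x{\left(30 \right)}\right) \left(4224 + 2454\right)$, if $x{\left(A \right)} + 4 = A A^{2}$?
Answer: $186002334$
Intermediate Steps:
$x{\left(A \right)} = -4 + A^{3}$ ($x{\left(A \right)} = -4 + A A^{2} = -4 + A^{3}$)
$\left(857 + x{\left(30 \right)}\right) \left(4224 + 2454\right) = \left(857 - \left(4 - 30^{3}\right)\right) \left(4224 + 2454\right) = \left(857 + \left(-4 + 27000\right)\right) 6678 = \left(857 + 26996\right) 6678 = 27853 \cdot 6678 = 186002334$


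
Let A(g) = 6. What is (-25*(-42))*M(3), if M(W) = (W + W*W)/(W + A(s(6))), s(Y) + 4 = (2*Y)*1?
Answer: 1400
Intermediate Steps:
s(Y) = -4 + 2*Y (s(Y) = -4 + (2*Y)*1 = -4 + 2*Y)
M(W) = (W + W²)/(6 + W) (M(W) = (W + W*W)/(W + 6) = (W + W²)/(6 + W))
(-25*(-42))*M(3) = (-25*(-42))*(3*(1 + 3)/(6 + 3)) = 1050*(3*4/9) = 1050*(3*(⅑)*4) = 1050*(4/3) = 1400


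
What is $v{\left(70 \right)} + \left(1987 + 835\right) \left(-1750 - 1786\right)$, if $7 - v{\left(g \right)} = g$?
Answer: $-9978655$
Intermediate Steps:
$v{\left(g \right)} = 7 - g$
$v{\left(70 \right)} + \left(1987 + 835\right) \left(-1750 - 1786\right) = \left(7 - 70\right) + \left(1987 + 835\right) \left(-1750 - 1786\right) = \left(7 - 70\right) + 2822 \left(-3536\right) = -63 - 9978592 = -9978655$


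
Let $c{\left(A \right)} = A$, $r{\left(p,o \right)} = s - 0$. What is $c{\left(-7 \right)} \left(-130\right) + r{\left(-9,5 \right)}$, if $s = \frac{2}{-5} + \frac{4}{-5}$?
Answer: $\frac{4544}{5} \approx 908.8$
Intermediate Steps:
$s = - \frac{6}{5}$ ($s = 2 \left(- \frac{1}{5}\right) + 4 \left(- \frac{1}{5}\right) = - \frac{2}{5} - \frac{4}{5} = - \frac{6}{5} \approx -1.2$)
$r{\left(p,o \right)} = - \frac{6}{5}$ ($r{\left(p,o \right)} = - \frac{6}{5} - 0 = - \frac{6}{5} + 0 = - \frac{6}{5}$)
$c{\left(-7 \right)} \left(-130\right) + r{\left(-9,5 \right)} = \left(-7\right) \left(-130\right) - \frac{6}{5} = 910 - \frac{6}{5} = \frac{4544}{5}$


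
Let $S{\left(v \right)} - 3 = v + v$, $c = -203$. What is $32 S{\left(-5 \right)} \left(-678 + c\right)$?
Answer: $197344$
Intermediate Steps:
$S{\left(v \right)} = 3 + 2 v$ ($S{\left(v \right)} = 3 + \left(v + v\right) = 3 + 2 v$)
$32 S{\left(-5 \right)} \left(-678 + c\right) = 32 \left(3 + 2 \left(-5\right)\right) \left(-678 - 203\right) = 32 \left(3 - 10\right) \left(-881\right) = 32 \left(-7\right) \left(-881\right) = \left(-224\right) \left(-881\right) = 197344$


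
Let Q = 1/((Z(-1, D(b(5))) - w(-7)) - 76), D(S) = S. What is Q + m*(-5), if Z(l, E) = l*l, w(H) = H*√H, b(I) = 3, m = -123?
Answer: 3670245/5968 - 7*I*√7/5968 ≈ 614.99 - 0.0031033*I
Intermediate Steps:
w(H) = H^(3/2)
Z(l, E) = l²
Q = 1/(-75 + 7*I*√7) (Q = 1/(((-1)² - (-7)^(3/2)) - 76) = 1/((1 - (-7)*I*√7) - 76) = 1/((1 + 7*I*√7) - 76) = 1/(-75 + 7*I*√7) ≈ -0.012567 - 0.0031033*I)
Q + m*(-5) = (-75/5968 - 7*I*√7/5968) - 123*(-5) = (-75/5968 - 7*I*√7/5968) + 615 = 3670245/5968 - 7*I*√7/5968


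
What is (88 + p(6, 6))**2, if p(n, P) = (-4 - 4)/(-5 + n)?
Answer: 6400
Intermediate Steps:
p(n, P) = -8/(-5 + n)
(88 + p(6, 6))**2 = (88 - 8/(-5 + 6))**2 = (88 - 8/1)**2 = (88 - 8*1)**2 = (88 - 8)**2 = 80**2 = 6400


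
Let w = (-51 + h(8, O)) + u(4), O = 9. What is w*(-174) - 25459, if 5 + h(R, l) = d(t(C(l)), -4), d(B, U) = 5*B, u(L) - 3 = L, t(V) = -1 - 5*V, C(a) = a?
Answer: 23087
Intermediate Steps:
u(L) = 3 + L
h(R, l) = -10 - 25*l (h(R, l) = -5 + 5*(-1 - 5*l) = -5 + (-5 - 25*l) = -10 - 25*l)
w = -279 (w = (-51 + (-10 - 25*9)) + (3 + 4) = (-51 + (-10 - 225)) + 7 = (-51 - 235) + 7 = -286 + 7 = -279)
w*(-174) - 25459 = -279*(-174) - 25459 = 48546 - 25459 = 23087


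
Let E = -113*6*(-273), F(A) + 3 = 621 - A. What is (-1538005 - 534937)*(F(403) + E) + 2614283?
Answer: -384132194795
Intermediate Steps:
F(A) = 618 - A (F(A) = -3 + (621 - A) = 618 - A)
E = 185094 (E = -678*(-273) = 185094)
(-1538005 - 534937)*(F(403) + E) + 2614283 = (-1538005 - 534937)*((618 - 1*403) + 185094) + 2614283 = -2072942*((618 - 403) + 185094) + 2614283 = -2072942*(215 + 185094) + 2614283 = -2072942*185309 + 2614283 = -384134809078 + 2614283 = -384132194795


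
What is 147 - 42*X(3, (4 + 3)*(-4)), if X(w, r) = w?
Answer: 21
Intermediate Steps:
147 - 42*X(3, (4 + 3)*(-4)) = 147 - 42*3 = 147 - 126 = 21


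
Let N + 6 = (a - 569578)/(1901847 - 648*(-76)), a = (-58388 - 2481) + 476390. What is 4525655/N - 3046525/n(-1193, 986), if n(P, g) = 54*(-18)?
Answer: -8546609625971525/11528529444 ≈ -7.4134e+5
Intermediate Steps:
a = 415521 (a = -60869 + 476390 = 415521)
n(P, g) = -972
N = -11860627/1951095 (N = -6 + (415521 - 569578)/(1901847 - 648*(-76)) = -6 - 154057/(1901847 + 49248) = -6 - 154057/1951095 = -11860627/1951095 ≈ -6.0790)
4525655/N - 3046525/n(-1193, 986) = 4525655/(-11860627/1951095) - 3046525/(-972) = 4525655*(-1951095/11860627) - 3046525*(-1/972) = -8829982842225/11860627 + 3046525/972 = -8546609625971525/11528529444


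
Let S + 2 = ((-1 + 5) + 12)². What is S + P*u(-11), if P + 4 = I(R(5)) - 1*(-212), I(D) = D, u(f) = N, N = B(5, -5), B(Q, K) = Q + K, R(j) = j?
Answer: 254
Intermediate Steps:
B(Q, K) = K + Q
N = 0 (N = -5 + 5 = 0)
u(f) = 0
P = 213 (P = -4 + (5 - 1*(-212)) = -4 + (5 + 212) = -4 + 217 = 213)
S = 254 (S = -2 + ((-1 + 5) + 12)² = -2 + (4 + 12)² = -2 + 16² = -2 + 256 = 254)
S + P*u(-11) = 254 + 213*0 = 254 + 0 = 254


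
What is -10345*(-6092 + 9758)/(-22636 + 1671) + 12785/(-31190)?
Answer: 47304221551/26155934 ≈ 1808.5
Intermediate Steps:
-10345*(-6092 + 9758)/(-22636 + 1671) + 12785/(-31190) = -10345/((-20965/3666)) + 12785*(-1/31190) = -10345/((-20965*1/3666)) - 2557/6238 = -10345/(-20965/3666) - 2557/6238 = -10345*(-3666/20965) - 2557/6238 = 7584954/4193 - 2557/6238 = 47304221551/26155934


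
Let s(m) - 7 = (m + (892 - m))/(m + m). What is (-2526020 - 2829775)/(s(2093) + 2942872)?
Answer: -3736559645/2053148731 ≈ -1.8199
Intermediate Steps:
s(m) = 7 + 446/m (s(m) = 7 + (m + (892 - m))/(m + m) = 7 + 892/((2*m)) = 7 + 892*(1/(2*m)) = 7 + 446/m)
(-2526020 - 2829775)/(s(2093) + 2942872) = (-2526020 - 2829775)/((7 + 446/2093) + 2942872) = -5355795/((7 + 446*(1/2093)) + 2942872) = -5355795/((7 + 446/2093) + 2942872) = -5355795/(15097/2093 + 2942872) = -5355795/6159446193/2093 = -5355795*2093/6159446193 = -3736559645/2053148731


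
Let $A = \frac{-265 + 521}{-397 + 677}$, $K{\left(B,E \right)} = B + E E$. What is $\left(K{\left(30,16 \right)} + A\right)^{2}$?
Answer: $\frac{100841764}{1225} \approx 82320.0$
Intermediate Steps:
$K{\left(B,E \right)} = B + E^{2}$
$A = \frac{32}{35}$ ($A = \frac{256}{280} = 256 \cdot \frac{1}{280} = \frac{32}{35} \approx 0.91429$)
$\left(K{\left(30,16 \right)} + A\right)^{2} = \left(\left(30 + 16^{2}\right) + \frac{32}{35}\right)^{2} = \left(\left(30 + 256\right) + \frac{32}{35}\right)^{2} = \left(286 + \frac{32}{35}\right)^{2} = \left(\frac{10042}{35}\right)^{2} = \frac{100841764}{1225}$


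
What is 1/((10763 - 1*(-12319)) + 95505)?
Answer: 1/118587 ≈ 8.4326e-6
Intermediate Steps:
1/((10763 - 1*(-12319)) + 95505) = 1/((10763 + 12319) + 95505) = 1/(23082 + 95505) = 1/118587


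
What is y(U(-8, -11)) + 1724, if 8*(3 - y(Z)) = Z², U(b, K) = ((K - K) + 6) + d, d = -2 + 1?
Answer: 13791/8 ≈ 1723.9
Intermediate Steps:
d = -1
U(b, K) = 5 (U(b, K) = ((K - K) + 6) - 1 = (0 + 6) - 1 = 6 - 1 = 5)
y(Z) = 3 - Z²/8
y(U(-8, -11)) + 1724 = (3 - ⅛*5²) + 1724 = (3 - ⅛*25) + 1724 = (3 - 25/8) + 1724 = -⅛ + 1724 = 13791/8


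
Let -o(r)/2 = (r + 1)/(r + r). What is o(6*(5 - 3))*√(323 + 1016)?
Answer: -13*√1339/12 ≈ -39.642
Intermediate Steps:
o(r) = -(1 + r)/r (o(r) = -2*(r + 1)/(r + r) = -2*(1 + r)/(2*r) = -2*(1 + r)*1/(2*r) = -(1 + r)/r)
o(6*(5 - 3))*√(323 + 1016) = ((-1 - 6*(5 - 3))/((6*(5 - 3))))*√(323 + 1016) = ((-1 - 6*2)/((6*2)))*√1339 = ((-1 - 1*12)/12)*√1339 = ((-1 - 12)/12)*√1339 = ((1/12)*(-13))*√1339 = -13*√1339/12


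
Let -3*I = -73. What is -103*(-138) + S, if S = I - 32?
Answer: 42619/3 ≈ 14206.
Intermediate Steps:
I = 73/3 (I = -1/3*(-73) = 73/3 ≈ 24.333)
S = -23/3 (S = 73/3 - 32 = -23/3 ≈ -7.6667)
-103*(-138) + S = -103*(-138) - 23/3 = 14214 - 23/3 = 42619/3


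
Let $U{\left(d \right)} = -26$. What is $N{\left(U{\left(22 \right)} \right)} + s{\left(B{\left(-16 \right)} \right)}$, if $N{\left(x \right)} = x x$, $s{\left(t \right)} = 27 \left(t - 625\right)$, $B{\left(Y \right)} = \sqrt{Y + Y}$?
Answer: $-16199 + 108 i \sqrt{2} \approx -16199.0 + 152.74 i$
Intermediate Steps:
$B{\left(Y \right)} = \sqrt{2} \sqrt{Y}$ ($B{\left(Y \right)} = \sqrt{2 Y} = \sqrt{2} \sqrt{Y}$)
$s{\left(t \right)} = -16875 + 27 t$ ($s{\left(t \right)} = 27 \left(-625 + t\right) = -16875 + 27 t$)
$N{\left(x \right)} = x^{2}$
$N{\left(U{\left(22 \right)} \right)} + s{\left(B{\left(-16 \right)} \right)} = \left(-26\right)^{2} - \left(16875 - 27 \sqrt{2} \sqrt{-16}\right) = 676 - \left(16875 - 27 \sqrt{2} \cdot 4 i\right) = 676 - \left(16875 - 27 \cdot 4 i \sqrt{2}\right) = 676 - \left(16875 - 108 i \sqrt{2}\right) = -16199 + 108 i \sqrt{2}$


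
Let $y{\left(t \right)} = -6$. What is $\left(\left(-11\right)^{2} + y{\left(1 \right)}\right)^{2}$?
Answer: $13225$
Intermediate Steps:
$\left(\left(-11\right)^{2} + y{\left(1 \right)}\right)^{2} = \left(\left(-11\right)^{2} - 6\right)^{2} = \left(121 - 6\right)^{2} = 115^{2} = 13225$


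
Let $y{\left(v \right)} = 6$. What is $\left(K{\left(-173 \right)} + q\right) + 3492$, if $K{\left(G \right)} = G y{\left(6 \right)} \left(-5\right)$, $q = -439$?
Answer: $8243$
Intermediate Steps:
$K{\left(G \right)} = - 30 G$ ($K{\left(G \right)} = G 6 \left(-5\right) = 6 G \left(-5\right) = - 30 G$)
$\left(K{\left(-173 \right)} + q\right) + 3492 = \left(\left(-30\right) \left(-173\right) - 439\right) + 3492 = \left(5190 - 439\right) + 3492 = 4751 + 3492 = 8243$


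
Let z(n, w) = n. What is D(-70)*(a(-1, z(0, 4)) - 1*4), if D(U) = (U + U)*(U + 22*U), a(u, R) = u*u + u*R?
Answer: -676200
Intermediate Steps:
a(u, R) = u² + R*u
D(U) = 46*U² (D(U) = (2*U)*(23*U) = 46*U²)
D(-70)*(a(-1, z(0, 4)) - 1*4) = (46*(-70)²)*(-(0 - 1) - 1*4) = (46*4900)*(-1*(-1) - 4) = 225400*(1 - 4) = 225400*(-3) = -676200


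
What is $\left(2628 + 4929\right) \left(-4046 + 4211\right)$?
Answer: $1246905$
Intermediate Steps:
$\left(2628 + 4929\right) \left(-4046 + 4211\right) = 7557 \cdot 165 = 1246905$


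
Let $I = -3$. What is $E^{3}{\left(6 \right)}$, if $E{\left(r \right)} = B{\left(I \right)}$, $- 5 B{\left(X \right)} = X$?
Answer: $\frac{27}{125} \approx 0.216$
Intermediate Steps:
$B{\left(X \right)} = - \frac{X}{5}$
$E{\left(r \right)} = \frac{3}{5}$ ($E{\left(r \right)} = \left(- \frac{1}{5}\right) \left(-3\right) = \frac{3}{5}$)
$E^{3}{\left(6 \right)} = \left(\frac{3}{5}\right)^{3} = \frac{27}{125}$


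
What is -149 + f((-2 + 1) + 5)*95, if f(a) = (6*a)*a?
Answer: 8971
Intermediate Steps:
f(a) = 6*a²
-149 + f((-2 + 1) + 5)*95 = -149 + (6*((-2 + 1) + 5)²)*95 = -149 + (6*(-1 + 5)²)*95 = -149 + (6*4²)*95 = -149 + (6*16)*95 = -149 + 96*95 = -149 + 9120 = 8971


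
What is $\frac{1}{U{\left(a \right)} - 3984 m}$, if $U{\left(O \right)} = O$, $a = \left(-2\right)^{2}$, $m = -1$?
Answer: $\frac{1}{3988} \approx 0.00025075$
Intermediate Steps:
$a = 4$
$\frac{1}{U{\left(a \right)} - 3984 m} = \frac{1}{4 - -3984} = \frac{1}{4 + 3984} = \frac{1}{3988}$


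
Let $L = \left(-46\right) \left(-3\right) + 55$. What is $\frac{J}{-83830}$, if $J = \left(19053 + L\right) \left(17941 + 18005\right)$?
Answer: $- \frac{345908358}{41915} \approx -8252.6$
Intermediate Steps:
$L = 193$ ($L = 138 + 55 = 193$)
$J = 691816716$ ($J = \left(19053 + 193\right) \left(17941 + 18005\right) = 19246 \cdot 35946 = 691816716$)
$\frac{J}{-83830} = \frac{691816716}{-83830} = 691816716 \left(- \frac{1}{83830}\right) = - \frac{345908358}{41915}$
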